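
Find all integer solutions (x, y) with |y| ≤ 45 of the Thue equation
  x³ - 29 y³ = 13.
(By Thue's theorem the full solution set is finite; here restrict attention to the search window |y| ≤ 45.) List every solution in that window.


The equation is x³ - 29y³ = 13. For fixed y, x³ = 29·y³ + 13, so a solution requires the RHS to be a perfect cube.
Strategy: iterate y from -45 to 45, compute RHS = 29·y³ + 13, and check whether it is a (positive or negative) perfect cube.
Check small values of y:
  y = 0: RHS = 13 is not a perfect cube.
  y = 1: RHS = 42 is not a perfect cube.
  y = -1: RHS = -16 is not a perfect cube.
  y = 2: RHS = 245 is not a perfect cube.
  y = -2: RHS = -219 is not a perfect cube.
  y = 3: RHS = 796 is not a perfect cube.
  y = -3: RHS = -770 is not a perfect cube.
Continuing the search up to |y| = 45 finds no solutions either.
No (x, y) in the scanned range satisfies the equation.

No integer solutions with |y| ≤ 45.


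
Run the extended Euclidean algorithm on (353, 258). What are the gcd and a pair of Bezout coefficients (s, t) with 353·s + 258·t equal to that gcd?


Euclidean algorithm on (353, 258) — divide until remainder is 0:
  353 = 1 · 258 + 95
  258 = 2 · 95 + 68
  95 = 1 · 68 + 27
  68 = 2 · 27 + 14
  27 = 1 · 14 + 13
  14 = 1 · 13 + 1
  13 = 13 · 1 + 0
gcd(353, 258) = 1.
Track Bezout coefficients alongside the remainders: start with r₀ = 353 = a·1 + b·0 (s = 1, t = 0) and r₁ = 258 = a·0 + b·1 (s = 0, t = 1); each new remainder r_{k+1} = r_{k-1} − q_k·r_k inherits s_{k+1} = s_{k-1} − q_k·s_k, t_{k+1} = t_{k-1} − q_k·t_k, so r_k = a·s_k + b·t_k at every step:
  q = 1: r = 95, s = 1 − 1·0 = 1, t = 0 − 1·1 = -1  (check: 353·1 + 258·(-1) = 95)
  q = 2: r = 68, s = 0 − 2·1 = -2, t = 1 − 2·(-1) = 3  (check: 353·(-2) + 258·3 = 68)
  q = 1: r = 27, s = 1 − 1·(-2) = 3, t = -1 − 1·3 = -4  (check: 353·3 + 258·(-4) = 27)
  q = 2: r = 14, s = -2 − 2·3 = -8, t = 3 − 2·(-4) = 11  (check: 353·(-8) + 258·11 = 14)
  q = 1: r = 13, s = 3 − 1·(-8) = 11, t = -4 − 1·11 = -15  (check: 353·11 + 258·(-15) = 13)
  q = 1: r = 1, s = -8 − 1·11 = -19, t = 11 − 1·(-15) = 26  (check: 353·(-19) + 258·26 = 1)
The row with r = 1 (the gcd) gives the Bezout coefficients s = -19, t = 26.
Result: 353 · (-19) + 258 · (26) = 1.

gcd(353, 258) = 1; s = -19, t = 26 (check: 353·(-19) + 258·26 = 1).


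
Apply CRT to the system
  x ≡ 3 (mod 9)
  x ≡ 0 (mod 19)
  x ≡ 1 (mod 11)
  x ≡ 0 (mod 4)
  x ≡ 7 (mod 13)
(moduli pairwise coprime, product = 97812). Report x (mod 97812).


Product of moduli M = 9 · 19 · 11 · 4 · 13 = 97812.
Merge one congruence at a time:
  Start: x ≡ 3 (mod 9).
  Combine with x ≡ 0 (mod 19); new modulus lcm = 171.
    Write x = 3 + 9·t and substitute into x ≡ 0 (mod 19): 9·t ≡ 0 − 3 = -3 (mod 19).
    Reduce coefficients mod 19: 9·t ≡ 16 (mod 19).
    The inverse of 9 mod 19 is 17 (since 9·17 = 153 = 8·19 + 1), so t ≡ 17·16 = 272 ≡ 6 (mod 19).
    Then x = 3 + 9·6 = 57, valid modulo lcm(9, 19) = 171: x ≡ 57 (mod 171).
  Combine with x ≡ 1 (mod 11); new modulus lcm = 1881.
    Write x = 57 + 171·t and substitute into x ≡ 1 (mod 11): 171·t ≡ 1 − 57 = -56 (mod 11).
    Reduce coefficients mod 11: 6·t ≡ 10 (mod 11).
    The inverse of 6 mod 11 is 2 (since 6·2 = 12 = 1·11 + 1), so t ≡ 2·10 = 20 ≡ 9 (mod 11).
    Then x = 57 + 171·9 = 1596, valid modulo lcm(171, 11) = 1881: x ≡ 1596 (mod 1881).
  Combine with x ≡ 0 (mod 4); new modulus lcm = 7524.
    Write x = 1596 + 1881·t and substitute into x ≡ 0 (mod 4): 1881·t ≡ 0 − 1596 = -1596 (mod 4).
    Reduce coefficients mod 4: 1·t ≡ 0 (mod 4).
    So t ≡ 0 (mod 4).
    Then x = 1596 + 1881·0 = 1596, valid modulo lcm(1881, 4) = 7524: x ≡ 1596 (mod 7524).
  Combine with x ≡ 7 (mod 13); new modulus lcm = 97812.
    Write x = 1596 + 7524·t and substitute into x ≡ 7 (mod 13): 7524·t ≡ 7 − 1596 = -1589 (mod 13).
    Reduce coefficients mod 13: 10·t ≡ 10 (mod 13).
    The inverse of 10 mod 13 is 4 (since 10·4 = 40 = 3·13 + 1), so t ≡ 4·10 = 40 ≡ 1 (mod 13).
    Then x = 1596 + 7524·1 = 9120, valid modulo lcm(7524, 13) = 97812: x ≡ 9120 (mod 97812).
Verify against each original: 9120 mod 9 = 3, 9120 mod 19 = 0, 9120 mod 11 = 1, 9120 mod 4 = 0, 9120 mod 13 = 7.

x ≡ 9120 (mod 97812).


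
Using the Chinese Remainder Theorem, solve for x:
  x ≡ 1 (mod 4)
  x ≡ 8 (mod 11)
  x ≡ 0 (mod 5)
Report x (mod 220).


Moduli 4, 11, 5 are pairwise coprime; by CRT there is a unique solution modulo M = 4 · 11 · 5 = 220.
Solve pairwise, accumulating the modulus:
  Start with x ≡ 1 (mod 4).
  Combine with x ≡ 8 (mod 11): since gcd(4, 11) = 1, we get a unique residue mod 44.
    Write x = 1 + 4·t and substitute into x ≡ 8 (mod 11): 4·t ≡ 8 − 1 = 7 (mod 11).
    The inverse of 4 mod 11 is 3 (since 4·3 = 12 = 1·11 + 1), so t ≡ 3·7 = 21 ≡ 10 (mod 11).
    Then x = 1 + 4·10 = 41, valid modulo lcm(4, 11) = 44: x ≡ 41 (mod 44).
  Combine with x ≡ 0 (mod 5): since gcd(44, 5) = 1, we get a unique residue mod 220.
    Write x = 41 + 44·t and substitute into x ≡ 0 (mod 5): 44·t ≡ 0 − 41 = -41 (mod 5).
    Reduce coefficients mod 5: 4·t ≡ 4 (mod 5).
    The inverse of 4 mod 5 is 4 (since 4·4 = 16 = 3·5 + 1), so t ≡ 4·4 = 16 ≡ 1 (mod 5).
    Then x = 41 + 44·1 = 85, valid modulo lcm(44, 5) = 220: x ≡ 85 (mod 220).
Verify: 85 mod 4 = 1 ✓, 85 mod 11 = 8 ✓, 85 mod 5 = 0 ✓.

x ≡ 85 (mod 220).


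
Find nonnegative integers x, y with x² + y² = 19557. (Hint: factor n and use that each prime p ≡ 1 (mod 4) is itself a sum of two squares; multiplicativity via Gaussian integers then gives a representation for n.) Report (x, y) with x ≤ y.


Step 1: Factor n = 19557 = 3^2 · 41 · 53.
Step 2: Check the mod-4 condition on each prime factor: 3 ≡ 3 (mod 4), exponent 2 (must be even); 41 ≡ 1 (mod 4), exponent 1; 53 ≡ 1 (mod 4), exponent 1.
All primes ≡ 3 (mod 4) appear to even exponent (or don't appear), so by the two-squares theorem n IS expressible as a sum of two squares.
Step 3: Build a representation. Group n = k² · m with k = 3 and m = 41 · 53 = 2173 (a product of primes ≡ 1 (mod 4)); a representation of m scales to one of n via (k·x)² + (k·y)² = k²(x² + y²). Each prime p ≡ 1 (mod 4) is itself a sum of two squares; find a² by testing p − a² for a perfect square:
  41: 41 − 1² = 40, 41 − 2² = 37, 41 − 3² = 32, 41 − 4² = 25 = 5² ⇒ 41 = 4² + 5².
  53: 53 − 1² = 52, 53 − 2² = 49 = 7² ⇒ 53 = 2² + 7².
  Combine using the Brahmagupta–Fibonacci identity (a² + b²)(c² + d²) = (ac − bd)² + (ad + bc)² = (ac + bd)² + (ad − bc)²:
  41 · 53 = 2173: from (4² + 5²)(2² + 7²), take (4·2 − 5·7, 4·7 + 5·2) = (8 − 35, 28 + 10) = (-27, 38); dropping signs (only squares matter) gives (27, 38); check 27² + 38² = 729 + 1444 = 2173 ✓.
  Scale by k = 3: (3·27, 3·38) = (81, 114).
Step 4: Order so x ≤ y and verify: 81² + 114² = 6561 + 12996 = 19557 = n. ✓

n = 19557 = 81² + 114² (one valid representation with x ≤ y).


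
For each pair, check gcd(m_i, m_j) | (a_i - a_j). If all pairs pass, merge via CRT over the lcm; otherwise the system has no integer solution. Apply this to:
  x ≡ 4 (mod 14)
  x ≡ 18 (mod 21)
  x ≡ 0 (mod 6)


Moduli 14, 21, 6 are not pairwise coprime, so CRT works modulo lcm(m_i) when all pairwise compatibility conditions hold.
Pairwise compatibility: gcd(m_i, m_j) must divide a_i - a_j for every pair.
Merge one congruence at a time:
  Start: x ≡ 4 (mod 14).
  Combine with x ≡ 18 (mod 21): gcd(14, 21) = 7; 18 - 4 = 14, which IS divisible by 7, so compatible.
    Write x = 4 + 14·t and substitute into x ≡ 18 (mod 21): 14·t ≡ 18 − 4 = 14 (mod 21).
    Divide the congruence (and modulus) by g = 7: 2·t ≡ 2 (mod 3).
    The inverse of 2 mod 3 is 2 (since 2·2 = 4 = 1·3 + 1), so t ≡ 2·2 = 4 ≡ 1 (mod 3).
    Then x = 4 + 14·1 = 18, valid modulo lcm(14, 21) = 42: x ≡ 18 (mod 42).
  Combine with x ≡ 0 (mod 6): gcd(42, 6) = 6; 0 - 18 = -18, which IS divisible by 6, so compatible.
    Write x = 18 + 42·t and substitute into x ≡ 0 (mod 6): 42·t ≡ 0 − 18 = -18 (mod 6).
    Divide the congruence (and modulus) by g = 6: 7·t ≡ -3 (mod 1).
    Modulo 1 every t works; take t = 0.
    Then x = 18 + 42·0 = 18, valid modulo lcm(42, 6) = 42: x ≡ 18 (mod 42).
Verify: 18 mod 14 = 4, 18 mod 21 = 18, 18 mod 6 = 0.

x ≡ 18 (mod 42).


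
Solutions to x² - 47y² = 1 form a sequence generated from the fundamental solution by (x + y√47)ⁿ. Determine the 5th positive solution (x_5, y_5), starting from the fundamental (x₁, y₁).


Step 1: Find the fundamental solution (x₁, y₁) of x² - 47y² = 1.
  Expand √47 as a continued fraction. a₀ = ⌊√47⌋ = 6; iterate m_{k+1} = d_k·a_k − m_k, d_{k+1} = (47 − m_{k+1}²)/d_k, a_{k+1} = ⌊(a₀ + m_{k+1})/d_{k+1}⌋ (starting m₀ = 0, d₀ = 1), with convergents p_k = a_k·p_{k-1} + p_{k-2}, q_k = a_k·q_{k-1} + q_{k-2} (p₋₁ = 1, q₋₁ = 0):
  k = 0: a₀ = 6; p₀/q₀ = 6/1; p₀² − 47·q₀² = 36 − 47 = -11.
  k = 1: m = 6, d = 11, a = ⌊(6 + 6)/11⌋ = 1; p/q = (1·6 + 1)/(1·1 + 0) = 7/1; p² − 47·q² = 49 − 47 = 2.
  k = 2: m = 5, d = 2, a = ⌊(6 + 5)/2⌋ = 5; p/q = (5·7 + 6)/(5·1 + 1) = 41/6; p² − 47·q² = 1681 − 1692 = -11.
  k = 3: m = 5, d = 11, a = ⌊(6 + 5)/11⌋ = 1; p/q = (1·41 + 7)/(1·6 + 1) = 48/7; p² − 47·q² = 2304 − 2303 = 1.
  The first convergent with p² − 47·q² = 1 gives the fundamental solution (x₁, y₁) = (48, 7).
Step 2: Apply the recurrence (x_{n+1}, y_{n+1}) = (x₁x_n + 47y₁y_n, x₁y_n + y₁x_n) repeatedly.
  From (x_1, y_1) = (48, 7): x_2 = 48·48 + 47·7·7 = 4607; y_2 = 48·7 + 7·48 = 672.
  From (x_2, y_2) = (4607, 672): x_3 = 48·4607 + 47·7·672 = 442224; y_3 = 48·672 + 7·4607 = 64505.
  From (x_3, y_3) = (442224, 64505): x_4 = 48·442224 + 47·7·64505 = 42448897; y_4 = 48·64505 + 7·442224 = 6191808.
  From (x_4, y_4) = (42448897, 6191808): x_5 = 48·42448897 + 47·7·6191808 = 4074651888; y_5 = 48·6191808 + 7·42448897 = 594349063.
Step 3: Verify x_5² - 47·y_5² = 16602788008381964544 - 16602788008381964543 = 1 (should be 1). ✓

(x_1, y_1) = (48, 7); (x_5, y_5) = (4074651888, 594349063).


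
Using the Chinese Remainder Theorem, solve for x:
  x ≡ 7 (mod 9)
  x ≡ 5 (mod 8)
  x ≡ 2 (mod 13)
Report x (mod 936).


Moduli 9, 8, 13 are pairwise coprime; by CRT there is a unique solution modulo M = 9 · 8 · 13 = 936.
Solve pairwise, accumulating the modulus:
  Start with x ≡ 7 (mod 9).
  Combine with x ≡ 5 (mod 8): since gcd(9, 8) = 1, we get a unique residue mod 72.
    Write x = 7 + 9·t and substitute into x ≡ 5 (mod 8): 9·t ≡ 5 − 7 = -2 (mod 8).
    Reduce coefficients mod 8: 1·t ≡ 6 (mod 8).
    So t ≡ 6 (mod 8).
    Then x = 7 + 9·6 = 61, valid modulo lcm(9, 8) = 72: x ≡ 61 (mod 72).
  Combine with x ≡ 2 (mod 13): since gcd(72, 13) = 1, we get a unique residue mod 936.
    Write x = 61 + 72·t and substitute into x ≡ 2 (mod 13): 72·t ≡ 2 − 61 = -59 (mod 13).
    Reduce coefficients mod 13: 7·t ≡ 6 (mod 13).
    The inverse of 7 mod 13 is 2 (since 7·2 = 14 = 1·13 + 1), so t ≡ 2·6 = 12 ≡ 12 (mod 13).
    Then x = 61 + 72·12 = 925, valid modulo lcm(72, 13) = 936: x ≡ 925 (mod 936).
Verify: 925 mod 9 = 7 ✓, 925 mod 8 = 5 ✓, 925 mod 13 = 2 ✓.

x ≡ 925 (mod 936).


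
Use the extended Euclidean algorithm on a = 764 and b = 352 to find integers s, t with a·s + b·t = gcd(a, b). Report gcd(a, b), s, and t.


Euclidean algorithm on (764, 352) — divide until remainder is 0:
  764 = 2 · 352 + 60
  352 = 5 · 60 + 52
  60 = 1 · 52 + 8
  52 = 6 · 8 + 4
  8 = 2 · 4 + 0
gcd(764, 352) = 4.
Track Bezout coefficients alongside the remainders: start with r₀ = 764 = a·1 + b·0 (s = 1, t = 0) and r₁ = 352 = a·0 + b·1 (s = 0, t = 1); each new remainder r_{k+1} = r_{k-1} − q_k·r_k inherits s_{k+1} = s_{k-1} − q_k·s_k, t_{k+1} = t_{k-1} − q_k·t_k, so r_k = a·s_k + b·t_k at every step:
  q = 2: r = 60, s = 1 − 2·0 = 1, t = 0 − 2·1 = -2  (check: 764·1 + 352·(-2) = 60)
  q = 5: r = 52, s = 0 − 5·1 = -5, t = 1 − 5·(-2) = 11  (check: 764·(-5) + 352·11 = 52)
  q = 1: r = 8, s = 1 − 1·(-5) = 6, t = -2 − 1·11 = -13  (check: 764·6 + 352·(-13) = 8)
  q = 6: r = 4, s = -5 − 6·6 = -41, t = 11 − 6·(-13) = 89  (check: 764·(-41) + 352·89 = 4)
The row with r = 4 (the gcd) gives the Bezout coefficients s = -41, t = 89.
Result: 764 · (-41) + 352 · (89) = 4.

gcd(764, 352) = 4; s = -41, t = 89 (check: 764·(-41) + 352·89 = 4).


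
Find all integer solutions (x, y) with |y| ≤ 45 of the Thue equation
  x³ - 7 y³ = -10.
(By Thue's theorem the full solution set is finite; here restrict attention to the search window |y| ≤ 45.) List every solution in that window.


The equation is x³ - 7y³ = -10. For fixed y, x³ = 7·y³ − 10, so a solution requires the RHS to be a perfect cube.
Strategy: iterate y from -45 to 45, compute RHS = 7·y³ − 10, and check whether it is a (positive or negative) perfect cube.
Check small values of y:
  y = 0: RHS = -10 is not a perfect cube.
  y = 1: RHS = -3 is not a perfect cube.
  y = -1: RHS = -17 is not a perfect cube.
  y = 2: RHS = 46 is not a perfect cube.
  y = -2: RHS = -66 is not a perfect cube.
  y = 3: RHS = 179 is not a perfect cube.
  y = -3: RHS = -199 is not a perfect cube.
Continuing the search up to |y| = 45 finds no solutions either.
No (x, y) in the scanned range satisfies the equation.

No integer solutions with |y| ≤ 45.


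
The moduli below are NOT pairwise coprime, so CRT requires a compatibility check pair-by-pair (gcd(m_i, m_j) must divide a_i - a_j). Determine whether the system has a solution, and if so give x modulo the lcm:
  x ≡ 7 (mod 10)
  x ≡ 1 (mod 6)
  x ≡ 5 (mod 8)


Moduli 10, 6, 8 are not pairwise coprime, so CRT works modulo lcm(m_i) when all pairwise compatibility conditions hold.
Pairwise compatibility: gcd(m_i, m_j) must divide a_i - a_j for every pair.
Merge one congruence at a time:
  Start: x ≡ 7 (mod 10).
  Combine with x ≡ 1 (mod 6): gcd(10, 6) = 2; 1 - 7 = -6, which IS divisible by 2, so compatible.
    Write x = 7 + 10·t and substitute into x ≡ 1 (mod 6): 10·t ≡ 1 − 7 = -6 (mod 6).
    Divide the congruence (and modulus) by g = 2: 5·t ≡ -3 (mod 3).
    Reduce coefficients mod 3: 2·t ≡ 0 (mod 3).
    The inverse of 2 mod 3 is 2 (since 2·2 = 4 = 1·3 + 1), so t ≡ 2·0 = 0 ≡ 0 (mod 3).
    Then x = 7 + 10·0 = 7, valid modulo lcm(10, 6) = 30: x ≡ 7 (mod 30).
  Combine with x ≡ 5 (mod 8): gcd(30, 8) = 2; 5 - 7 = -2, which IS divisible by 2, so compatible.
    Write x = 7 + 30·t and substitute into x ≡ 5 (mod 8): 30·t ≡ 5 − 7 = -2 (mod 8).
    Divide the congruence (and modulus) by g = 2: 15·t ≡ -1 (mod 4).
    Reduce coefficients mod 4: 3·t ≡ 3 (mod 4).
    The inverse of 3 mod 4 is 3 (since 3·3 = 9 = 2·4 + 1), so t ≡ 3·3 = 9 ≡ 1 (mod 4).
    Then x = 7 + 30·1 = 37, valid modulo lcm(30, 8) = 120: x ≡ 37 (mod 120).
Verify: 37 mod 10 = 7, 37 mod 6 = 1, 37 mod 8 = 5.

x ≡ 37 (mod 120).


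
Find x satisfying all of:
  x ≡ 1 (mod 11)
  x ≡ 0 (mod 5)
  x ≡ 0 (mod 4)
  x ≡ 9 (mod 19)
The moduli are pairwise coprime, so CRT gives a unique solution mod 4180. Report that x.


Product of moduli M = 11 · 5 · 4 · 19 = 4180.
Merge one congruence at a time:
  Start: x ≡ 1 (mod 11).
  Combine with x ≡ 0 (mod 5); new modulus lcm = 55.
    Write x = 1 + 11·t and substitute into x ≡ 0 (mod 5): 11·t ≡ 0 − 1 = -1 (mod 5).
    Reduce coefficients mod 5: 1·t ≡ 4 (mod 5).
    So t ≡ 4 (mod 5).
    Then x = 1 + 11·4 = 45, valid modulo lcm(11, 5) = 55: x ≡ 45 (mod 55).
  Combine with x ≡ 0 (mod 4); new modulus lcm = 220.
    Write x = 45 + 55·t and substitute into x ≡ 0 (mod 4): 55·t ≡ 0 − 45 = -45 (mod 4).
    Reduce coefficients mod 4: 3·t ≡ 3 (mod 4).
    The inverse of 3 mod 4 is 3 (since 3·3 = 9 = 2·4 + 1), so t ≡ 3·3 = 9 ≡ 1 (mod 4).
    Then x = 45 + 55·1 = 100, valid modulo lcm(55, 4) = 220: x ≡ 100 (mod 220).
  Combine with x ≡ 9 (mod 19); new modulus lcm = 4180.
    Write x = 100 + 220·t and substitute into x ≡ 9 (mod 19): 220·t ≡ 9 − 100 = -91 (mod 19).
    Reduce coefficients mod 19: 11·t ≡ 4 (mod 19).
    The inverse of 11 mod 19 is 7 (since 11·7 = 77 = 4·19 + 1), so t ≡ 7·4 = 28 ≡ 9 (mod 19).
    Then x = 100 + 220·9 = 2080, valid modulo lcm(220, 19) = 4180: x ≡ 2080 (mod 4180).
Verify against each original: 2080 mod 11 = 1, 2080 mod 5 = 0, 2080 mod 4 = 0, 2080 mod 19 = 9.

x ≡ 2080 (mod 4180).


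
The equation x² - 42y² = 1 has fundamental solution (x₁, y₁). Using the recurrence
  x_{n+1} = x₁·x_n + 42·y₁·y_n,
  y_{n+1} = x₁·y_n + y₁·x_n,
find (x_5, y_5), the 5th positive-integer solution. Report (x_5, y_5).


Step 1: Find the fundamental solution (x₁, y₁) of x² - 42y² = 1.
  Expand √42 as a continued fraction. a₀ = ⌊√42⌋ = 6; iterate m_{k+1} = d_k·a_k − m_k, d_{k+1} = (42 − m_{k+1}²)/d_k, a_{k+1} = ⌊(a₀ + m_{k+1})/d_{k+1}⌋ (starting m₀ = 0, d₀ = 1), with convergents p_k = a_k·p_{k-1} + p_{k-2}, q_k = a_k·q_{k-1} + q_{k-2} (p₋₁ = 1, q₋₁ = 0):
  k = 0: a₀ = 6; p₀/q₀ = 6/1; p₀² − 42·q₀² = 36 − 42 = -6.
  k = 1: m = 6, d = 6, a = ⌊(6 + 6)/6⌋ = 2; p/q = (2·6 + 1)/(2·1 + 0) = 13/2; p² − 42·q² = 169 − 168 = 1.
  The first convergent with p² − 42·q² = 1 gives the fundamental solution (x₁, y₁) = (13, 2).
Step 2: Apply the recurrence (x_{n+1}, y_{n+1}) = (x₁x_n + 42y₁y_n, x₁y_n + y₁x_n) repeatedly.
  From (x_1, y_1) = (13, 2): x_2 = 13·13 + 42·2·2 = 337; y_2 = 13·2 + 2·13 = 52.
  From (x_2, y_2) = (337, 52): x_3 = 13·337 + 42·2·52 = 8749; y_3 = 13·52 + 2·337 = 1350.
  From (x_3, y_3) = (8749, 1350): x_4 = 13·8749 + 42·2·1350 = 227137; y_4 = 13·1350 + 2·8749 = 35048.
  From (x_4, y_4) = (227137, 35048): x_5 = 13·227137 + 42·2·35048 = 5896813; y_5 = 13·35048 + 2·227137 = 909898.
Step 3: Verify x_5² - 42·y_5² = 34772403556969 - 34772403556968 = 1 (should be 1). ✓

(x_1, y_1) = (13, 2); (x_5, y_5) = (5896813, 909898).


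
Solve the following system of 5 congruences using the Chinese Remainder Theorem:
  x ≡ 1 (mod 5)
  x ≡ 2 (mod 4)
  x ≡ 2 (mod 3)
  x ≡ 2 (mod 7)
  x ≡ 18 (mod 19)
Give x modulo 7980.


Product of moduli M = 5 · 4 · 3 · 7 · 19 = 7980.
Merge one congruence at a time:
  Start: x ≡ 1 (mod 5).
  Combine with x ≡ 2 (mod 4); new modulus lcm = 20.
    Write x = 1 + 5·t and substitute into x ≡ 2 (mod 4): 5·t ≡ 2 − 1 = 1 (mod 4).
    Reduce coefficients mod 4: 1·t ≡ 1 (mod 4).
    So t ≡ 1 (mod 4).
    Then x = 1 + 5·1 = 6, valid modulo lcm(5, 4) = 20: x ≡ 6 (mod 20).
  Combine with x ≡ 2 (mod 3); new modulus lcm = 60.
    Write x = 6 + 20·t and substitute into x ≡ 2 (mod 3): 20·t ≡ 2 − 6 = -4 (mod 3).
    Reduce coefficients mod 3: 2·t ≡ 2 (mod 3).
    The inverse of 2 mod 3 is 2 (since 2·2 = 4 = 1·3 + 1), so t ≡ 2·2 = 4 ≡ 1 (mod 3).
    Then x = 6 + 20·1 = 26, valid modulo lcm(20, 3) = 60: x ≡ 26 (mod 60).
  Combine with x ≡ 2 (mod 7); new modulus lcm = 420.
    Write x = 26 + 60·t and substitute into x ≡ 2 (mod 7): 60·t ≡ 2 − 26 = -24 (mod 7).
    Reduce coefficients mod 7: 4·t ≡ 4 (mod 7).
    The inverse of 4 mod 7 is 2 (since 4·2 = 8 = 1·7 + 1), so t ≡ 2·4 = 8 ≡ 1 (mod 7).
    Then x = 26 + 60·1 = 86, valid modulo lcm(60, 7) = 420: x ≡ 86 (mod 420).
  Combine with x ≡ 18 (mod 19); new modulus lcm = 7980.
    Write x = 86 + 420·t and substitute into x ≡ 18 (mod 19): 420·t ≡ 18 − 86 = -68 (mod 19).
    Reduce coefficients mod 19: 2·t ≡ 8 (mod 19).
    The inverse of 2 mod 19 is 10 (since 2·10 = 20 = 1·19 + 1), so t ≡ 10·8 = 80 ≡ 4 (mod 19).
    Then x = 86 + 420·4 = 1766, valid modulo lcm(420, 19) = 7980: x ≡ 1766 (mod 7980).
Verify against each original: 1766 mod 5 = 1, 1766 mod 4 = 2, 1766 mod 3 = 2, 1766 mod 7 = 2, 1766 mod 19 = 18.

x ≡ 1766 (mod 7980).


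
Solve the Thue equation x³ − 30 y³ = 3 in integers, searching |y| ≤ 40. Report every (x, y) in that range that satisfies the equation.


The equation is x³ - 30y³ = 3. For fixed y, x³ = 30·y³ + 3, so a solution requires the RHS to be a perfect cube.
Strategy: iterate y from -40 to 40, compute RHS = 30·y³ + 3, and check whether it is a (positive or negative) perfect cube.
Check small values of y:
  y = 0: RHS = 3 is not a perfect cube.
  y = 1: RHS = 33 is not a perfect cube.
  y = -1: RHS = -27 = (-3)³ ⇒ x = -3 works.
  y = 2: RHS = 243 is not a perfect cube.
  y = -2: RHS = -237 is not a perfect cube.
  y = 3: RHS = 813 is not a perfect cube.
  y = -3: RHS = -807 is not a perfect cube.
Continuing the search up to |y| = 40 finds no further solutions beyond those listed.
Collected solutions: (-3, -1).

Solutions (with |y| ≤ 40): (-3, -1).


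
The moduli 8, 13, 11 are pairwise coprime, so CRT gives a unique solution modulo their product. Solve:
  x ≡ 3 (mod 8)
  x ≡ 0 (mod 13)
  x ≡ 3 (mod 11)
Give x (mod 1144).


Moduli 8, 13, 11 are pairwise coprime; by CRT there is a unique solution modulo M = 8 · 13 · 11 = 1144.
Solve pairwise, accumulating the modulus:
  Start with x ≡ 3 (mod 8).
  Combine with x ≡ 0 (mod 13): since gcd(8, 13) = 1, we get a unique residue mod 104.
    Write x = 3 + 8·t and substitute into x ≡ 0 (mod 13): 8·t ≡ 0 − 3 = -3 (mod 13).
    Reduce coefficients mod 13: 8·t ≡ 10 (mod 13).
    The inverse of 8 mod 13 is 5 (since 8·5 = 40 = 3·13 + 1), so t ≡ 5·10 = 50 ≡ 11 (mod 13).
    Then x = 3 + 8·11 = 91, valid modulo lcm(8, 13) = 104: x ≡ 91 (mod 104).
  Combine with x ≡ 3 (mod 11): since gcd(104, 11) = 1, we get a unique residue mod 1144.
    Write x = 91 + 104·t and substitute into x ≡ 3 (mod 11): 104·t ≡ 3 − 91 = -88 (mod 11).
    Reduce coefficients mod 11: 5·t ≡ 0 (mod 11).
    The inverse of 5 mod 11 is 9 (since 5·9 = 45 = 4·11 + 1), so t ≡ 9·0 = 0 ≡ 0 (mod 11).
    Then x = 91 + 104·0 = 91, valid modulo lcm(104, 11) = 1144: x ≡ 91 (mod 1144).
Verify: 91 mod 8 = 3 ✓, 91 mod 13 = 0 ✓, 91 mod 11 = 3 ✓.

x ≡ 91 (mod 1144).


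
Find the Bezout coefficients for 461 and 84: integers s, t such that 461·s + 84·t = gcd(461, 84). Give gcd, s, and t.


Euclidean algorithm on (461, 84) — divide until remainder is 0:
  461 = 5 · 84 + 41
  84 = 2 · 41 + 2
  41 = 20 · 2 + 1
  2 = 2 · 1 + 0
gcd(461, 84) = 1.
Track Bezout coefficients alongside the remainders: start with r₀ = 461 = a·1 + b·0 (s = 1, t = 0) and r₁ = 84 = a·0 + b·1 (s = 0, t = 1); each new remainder r_{k+1} = r_{k-1} − q_k·r_k inherits s_{k+1} = s_{k-1} − q_k·s_k, t_{k+1} = t_{k-1} − q_k·t_k, so r_k = a·s_k + b·t_k at every step:
  q = 5: r = 41, s = 1 − 5·0 = 1, t = 0 − 5·1 = -5  (check: 461·1 + 84·(-5) = 41)
  q = 2: r = 2, s = 0 − 2·1 = -2, t = 1 − 2·(-5) = 11  (check: 461·(-2) + 84·11 = 2)
  q = 20: r = 1, s = 1 − 20·(-2) = 41, t = -5 − 20·11 = -225  (check: 461·41 + 84·(-225) = 1)
The row with r = 1 (the gcd) gives the Bezout coefficients s = 41, t = -225.
Result: 461 · (41) + 84 · (-225) = 1.

gcd(461, 84) = 1; s = 41, t = -225 (check: 461·41 + 84·(-225) = 1).


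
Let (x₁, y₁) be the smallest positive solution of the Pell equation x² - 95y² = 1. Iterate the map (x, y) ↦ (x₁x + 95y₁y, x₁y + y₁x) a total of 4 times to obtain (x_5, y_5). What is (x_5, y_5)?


Step 1: Find the fundamental solution (x₁, y₁) of x² - 95y² = 1.
  Expand √95 as a continued fraction. a₀ = ⌊√95⌋ = 9; iterate m_{k+1} = d_k·a_k − m_k, d_{k+1} = (95 − m_{k+1}²)/d_k, a_{k+1} = ⌊(a₀ + m_{k+1})/d_{k+1}⌋ (starting m₀ = 0, d₀ = 1), with convergents p_k = a_k·p_{k-1} + p_{k-2}, q_k = a_k·q_{k-1} + q_{k-2} (p₋₁ = 1, q₋₁ = 0):
  k = 0: a₀ = 9; p₀/q₀ = 9/1; p₀² − 95·q₀² = 81 − 95 = -14.
  k = 1: m = 9, d = 14, a = ⌊(9 + 9)/14⌋ = 1; p/q = (1·9 + 1)/(1·1 + 0) = 10/1; p² − 95·q² = 100 − 95 = 5.
  k = 2: m = 5, d = 5, a = ⌊(9 + 5)/5⌋ = 2; p/q = (2·10 + 9)/(2·1 + 1) = 29/3; p² − 95·q² = 841 − 855 = -14.
  k = 3: m = 5, d = 14, a = ⌊(9 + 5)/14⌋ = 1; p/q = (1·29 + 10)/(1·3 + 1) = 39/4; p² − 95·q² = 1521 − 1520 = 1.
  The first convergent with p² − 95·q² = 1 gives the fundamental solution (x₁, y₁) = (39, 4).
Step 2: Apply the recurrence (x_{n+1}, y_{n+1}) = (x₁x_n + 95y₁y_n, x₁y_n + y₁x_n) repeatedly.
  From (x_1, y_1) = (39, 4): x_2 = 39·39 + 95·4·4 = 3041; y_2 = 39·4 + 4·39 = 312.
  From (x_2, y_2) = (3041, 312): x_3 = 39·3041 + 95·4·312 = 237159; y_3 = 39·312 + 4·3041 = 24332.
  From (x_3, y_3) = (237159, 24332): x_4 = 39·237159 + 95·4·24332 = 18495361; y_4 = 39·24332 + 4·237159 = 1897584.
  From (x_4, y_4) = (18495361, 1897584): x_5 = 39·18495361 + 95·4·1897584 = 1442400999; y_5 = 39·1897584 + 4·18495361 = 147987220.
Step 3: Verify x_5² - 95·y_5² = 2080520641916198001 - 2080520641916198000 = 1 (should be 1). ✓

(x_1, y_1) = (39, 4); (x_5, y_5) = (1442400999, 147987220).


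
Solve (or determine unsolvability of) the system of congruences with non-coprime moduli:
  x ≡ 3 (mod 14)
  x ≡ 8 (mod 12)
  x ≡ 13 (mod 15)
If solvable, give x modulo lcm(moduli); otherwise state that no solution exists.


Moduli 14, 12, 15 are not pairwise coprime, so CRT works modulo lcm(m_i) when all pairwise compatibility conditions hold.
Pairwise compatibility: gcd(m_i, m_j) must divide a_i - a_j for every pair.
Merge one congruence at a time:
  Start: x ≡ 3 (mod 14).
  Combine with x ≡ 8 (mod 12): gcd(14, 12) = 2, and 8 - 3 = 5 is NOT divisible by 2.
    ⇒ system is inconsistent (no integer solution).

No solution (the system is inconsistent).


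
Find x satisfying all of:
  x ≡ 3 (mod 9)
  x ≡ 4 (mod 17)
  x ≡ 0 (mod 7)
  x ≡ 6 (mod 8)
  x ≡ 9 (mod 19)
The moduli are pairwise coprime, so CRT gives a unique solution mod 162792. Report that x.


Product of moduli M = 9 · 17 · 7 · 8 · 19 = 162792.
Merge one congruence at a time:
  Start: x ≡ 3 (mod 9).
  Combine with x ≡ 4 (mod 17); new modulus lcm = 153.
    Write x = 3 + 9·t and substitute into x ≡ 4 (mod 17): 9·t ≡ 4 − 3 = 1 (mod 17).
    The inverse of 9 mod 17 is 2 (since 9·2 = 18 = 1·17 + 1), so t ≡ 2·1 = 2 ≡ 2 (mod 17).
    Then x = 3 + 9·2 = 21, valid modulo lcm(9, 17) = 153: x ≡ 21 (mod 153).
  Combine with x ≡ 0 (mod 7); new modulus lcm = 1071.
    Write x = 21 + 153·t and substitute into x ≡ 0 (mod 7): 153·t ≡ 0 − 21 = -21 (mod 7).
    Reduce coefficients mod 7: 6·t ≡ 0 (mod 7).
    The inverse of 6 mod 7 is 6 (since 6·6 = 36 = 5·7 + 1), so t ≡ 6·0 = 0 ≡ 0 (mod 7).
    Then x = 21 + 153·0 = 21, valid modulo lcm(153, 7) = 1071: x ≡ 21 (mod 1071).
  Combine with x ≡ 6 (mod 8); new modulus lcm = 8568.
    Write x = 21 + 1071·t and substitute into x ≡ 6 (mod 8): 1071·t ≡ 6 − 21 = -15 (mod 8).
    Reduce coefficients mod 8: 7·t ≡ 1 (mod 8).
    The inverse of 7 mod 8 is 7 (since 7·7 = 49 = 6·8 + 1), so t ≡ 7·1 = 7 ≡ 7 (mod 8).
    Then x = 21 + 1071·7 = 7518, valid modulo lcm(1071, 8) = 8568: x ≡ 7518 (mod 8568).
  Combine with x ≡ 9 (mod 19); new modulus lcm = 162792.
    Write x = 7518 + 8568·t and substitute into x ≡ 9 (mod 19): 8568·t ≡ 9 − 7518 = -7509 (mod 19).
    Reduce coefficients mod 19: 18·t ≡ 15 (mod 19).
    The inverse of 18 mod 19 is 18 (since 18·18 = 324 = 17·19 + 1), so t ≡ 18·15 = 270 ≡ 4 (mod 19).
    Then x = 7518 + 8568·4 = 41790, valid modulo lcm(8568, 19) = 162792: x ≡ 41790 (mod 162792).
Verify against each original: 41790 mod 9 = 3, 41790 mod 17 = 4, 41790 mod 7 = 0, 41790 mod 8 = 6, 41790 mod 19 = 9.

x ≡ 41790 (mod 162792).


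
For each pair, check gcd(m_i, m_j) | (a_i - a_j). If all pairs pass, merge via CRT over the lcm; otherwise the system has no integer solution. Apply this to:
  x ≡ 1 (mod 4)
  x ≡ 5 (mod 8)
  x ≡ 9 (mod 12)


Moduli 4, 8, 12 are not pairwise coprime, so CRT works modulo lcm(m_i) when all pairwise compatibility conditions hold.
Pairwise compatibility: gcd(m_i, m_j) must divide a_i - a_j for every pair.
Merge one congruence at a time:
  Start: x ≡ 1 (mod 4).
  Combine with x ≡ 5 (mod 8): gcd(4, 8) = 4; 5 - 1 = 4, which IS divisible by 4, so compatible.
    Write x = 1 + 4·t and substitute into x ≡ 5 (mod 8): 4·t ≡ 5 − 1 = 4 (mod 8).
    Divide the congruence (and modulus) by g = 4: 1·t ≡ 1 (mod 2).
    So t ≡ 1 (mod 2).
    Then x = 1 + 4·1 = 5, valid modulo lcm(4, 8) = 8: x ≡ 5 (mod 8).
  Combine with x ≡ 9 (mod 12): gcd(8, 12) = 4; 9 - 5 = 4, which IS divisible by 4, so compatible.
    Write x = 5 + 8·t and substitute into x ≡ 9 (mod 12): 8·t ≡ 9 − 5 = 4 (mod 12).
    Divide the congruence (and modulus) by g = 4: 2·t ≡ 1 (mod 3).
    The inverse of 2 mod 3 is 2 (since 2·2 = 4 = 1·3 + 1), so t ≡ 2·1 = 2 ≡ 2 (mod 3).
    Then x = 5 + 8·2 = 21, valid modulo lcm(8, 12) = 24: x ≡ 21 (mod 24).
Verify: 21 mod 4 = 1, 21 mod 8 = 5, 21 mod 12 = 9.

x ≡ 21 (mod 24).


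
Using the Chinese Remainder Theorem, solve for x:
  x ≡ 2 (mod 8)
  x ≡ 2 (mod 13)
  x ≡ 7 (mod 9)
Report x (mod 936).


Moduli 8, 13, 9 are pairwise coprime; by CRT there is a unique solution modulo M = 8 · 13 · 9 = 936.
Solve pairwise, accumulating the modulus:
  Start with x ≡ 2 (mod 8).
  Combine with x ≡ 2 (mod 13): since gcd(8, 13) = 1, we get a unique residue mod 104.
    Write x = 2 + 8·t and substitute into x ≡ 2 (mod 13): 8·t ≡ 2 − 2 = 0 (mod 13).
    The inverse of 8 mod 13 is 5 (since 8·5 = 40 = 3·13 + 1), so t ≡ 5·0 = 0 ≡ 0 (mod 13).
    Then x = 2 + 8·0 = 2, valid modulo lcm(8, 13) = 104: x ≡ 2 (mod 104).
  Combine with x ≡ 7 (mod 9): since gcd(104, 9) = 1, we get a unique residue mod 936.
    Write x = 2 + 104·t and substitute into x ≡ 7 (mod 9): 104·t ≡ 7 − 2 = 5 (mod 9).
    Reduce coefficients mod 9: 5·t ≡ 5 (mod 9).
    The inverse of 5 mod 9 is 2 (since 5·2 = 10 = 1·9 + 1), so t ≡ 2·5 = 10 ≡ 1 (mod 9).
    Then x = 2 + 104·1 = 106, valid modulo lcm(104, 9) = 936: x ≡ 106 (mod 936).
Verify: 106 mod 8 = 2 ✓, 106 mod 13 = 2 ✓, 106 mod 9 = 7 ✓.

x ≡ 106 (mod 936).


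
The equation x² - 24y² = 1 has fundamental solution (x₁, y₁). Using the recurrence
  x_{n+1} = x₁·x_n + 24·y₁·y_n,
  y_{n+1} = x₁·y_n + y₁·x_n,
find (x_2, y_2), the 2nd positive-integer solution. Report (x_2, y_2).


Step 1: Find the fundamental solution (x₁, y₁) of x² - 24y² = 1.
  Expand √24 as a continued fraction. a₀ = ⌊√24⌋ = 4; iterate m_{k+1} = d_k·a_k − m_k, d_{k+1} = (24 − m_{k+1}²)/d_k, a_{k+1} = ⌊(a₀ + m_{k+1})/d_{k+1}⌋ (starting m₀ = 0, d₀ = 1), with convergents p_k = a_k·p_{k-1} + p_{k-2}, q_k = a_k·q_{k-1} + q_{k-2} (p₋₁ = 1, q₋₁ = 0):
  k = 0: a₀ = 4; p₀/q₀ = 4/1; p₀² − 24·q₀² = 16 − 24 = -8.
  k = 1: m = 4, d = 8, a = ⌊(4 + 4)/8⌋ = 1; p/q = (1·4 + 1)/(1·1 + 0) = 5/1; p² − 24·q² = 25 − 24 = 1.
  The first convergent with p² − 24·q² = 1 gives the fundamental solution (x₁, y₁) = (5, 1).
Step 2: Apply the recurrence (x_{n+1}, y_{n+1}) = (x₁x_n + 24y₁y_n, x₁y_n + y₁x_n) repeatedly.
  From (x_1, y_1) = (5, 1): x_2 = 5·5 + 24·1·1 = 49; y_2 = 5·1 + 1·5 = 10.
Step 3: Verify x_2² - 24·y_2² = 2401 - 2400 = 1 (should be 1). ✓

(x_1, y_1) = (5, 1); (x_2, y_2) = (49, 10).


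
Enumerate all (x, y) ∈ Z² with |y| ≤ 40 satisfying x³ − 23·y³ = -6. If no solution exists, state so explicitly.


The equation is x³ - 23y³ = -6. For fixed y, x³ = 23·y³ − 6, so a solution requires the RHS to be a perfect cube.
Strategy: iterate y from -40 to 40, compute RHS = 23·y³ − 6, and check whether it is a (positive or negative) perfect cube.
Check small values of y:
  y = 0: RHS = -6 is not a perfect cube.
  y = 1: RHS = 17 is not a perfect cube.
  y = -1: RHS = -29 is not a perfect cube.
  y = 2: RHS = 178 is not a perfect cube.
  y = -2: RHS = -190 is not a perfect cube.
  y = 3: RHS = 615 is not a perfect cube.
  y = -3: RHS = -627 is not a perfect cube.
Continuing the search up to |y| = 40 finds no solutions either.
No (x, y) in the scanned range satisfies the equation.

No integer solutions with |y| ≤ 40.


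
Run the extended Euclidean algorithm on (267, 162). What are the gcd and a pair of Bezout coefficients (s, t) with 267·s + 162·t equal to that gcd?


Euclidean algorithm on (267, 162) — divide until remainder is 0:
  267 = 1 · 162 + 105
  162 = 1 · 105 + 57
  105 = 1 · 57 + 48
  57 = 1 · 48 + 9
  48 = 5 · 9 + 3
  9 = 3 · 3 + 0
gcd(267, 162) = 3.
Track Bezout coefficients alongside the remainders: start with r₀ = 267 = a·1 + b·0 (s = 1, t = 0) and r₁ = 162 = a·0 + b·1 (s = 0, t = 1); each new remainder r_{k+1} = r_{k-1} − q_k·r_k inherits s_{k+1} = s_{k-1} − q_k·s_k, t_{k+1} = t_{k-1} − q_k·t_k, so r_k = a·s_k + b·t_k at every step:
  q = 1: r = 105, s = 1 − 1·0 = 1, t = 0 − 1·1 = -1  (check: 267·1 + 162·(-1) = 105)
  q = 1: r = 57, s = 0 − 1·1 = -1, t = 1 − 1·(-1) = 2  (check: 267·(-1) + 162·2 = 57)
  q = 1: r = 48, s = 1 − 1·(-1) = 2, t = -1 − 1·2 = -3  (check: 267·2 + 162·(-3) = 48)
  q = 1: r = 9, s = -1 − 1·2 = -3, t = 2 − 1·(-3) = 5  (check: 267·(-3) + 162·5 = 9)
  q = 5: r = 3, s = 2 − 5·(-3) = 17, t = -3 − 5·5 = -28  (check: 267·17 + 162·(-28) = 3)
The row with r = 3 (the gcd) gives the Bezout coefficients s = 17, t = -28.
Result: 267 · (17) + 162 · (-28) = 3.

gcd(267, 162) = 3; s = 17, t = -28 (check: 267·17 + 162·(-28) = 3).


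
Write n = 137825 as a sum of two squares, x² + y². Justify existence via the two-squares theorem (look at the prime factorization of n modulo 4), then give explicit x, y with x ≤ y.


Step 1: Factor n = 137825 = 5^2 · 37 · 149.
Step 2: Check the mod-4 condition on each prime factor: 5 ≡ 1 (mod 4), exponent 2; 37 ≡ 1 (mod 4), exponent 1; 149 ≡ 1 (mod 4), exponent 1.
All primes ≡ 3 (mod 4) appear to even exponent (or don't appear), so by the two-squares theorem n IS expressible as a sum of two squares.
Step 3: Build a representation. Group n = k² · m with k = 5 and m = 37 · 149 = 5513 (a product of primes ≡ 1 (mod 4)); a representation of m scales to one of n via (k·x)² + (k·y)² = k²(x² + y²). Each prime p ≡ 1 (mod 4) is itself a sum of two squares; find a² by testing p − a² for a perfect square:
  37: 37 − 1² = 36 = 6² ⇒ 37 = 1² + 6².
  149: 149 − 1² = 148, 149 − 2² = 145, 149 − 3² = 140, 149 − 4² = 133, 149 − 5² = 124, 149 − 6² = 113, 149 − 7² = 100 = 10² ⇒ 149 = 7² + 10².
  Combine using the Brahmagupta–Fibonacci identity (a² + b²)(c² + d²) = (ac − bd)² + (ad + bc)² = (ac + bd)² + (ad − bc)²:
  37 · 149 = 5513: from (1² + 6²)(7² + 10²), take (1·7 − 6·10, 1·10 + 6·7) = (7 − 60, 10 + 42) = (-53, 52); dropping signs (only squares matter) gives (53, 52); check 53² + 52² = 2809 + 2704 = 5513 ✓.
  Scale by k = 5: (5·53, 5·52) = (265, 260).
Step 4: Order so x ≤ y and verify: 260² + 265² = 67600 + 70225 = 137825 = n. ✓

n = 137825 = 260² + 265² (one valid representation with x ≤ y).


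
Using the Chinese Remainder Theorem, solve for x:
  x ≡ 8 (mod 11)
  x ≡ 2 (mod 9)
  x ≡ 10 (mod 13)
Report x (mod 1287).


Moduli 11, 9, 13 are pairwise coprime; by CRT there is a unique solution modulo M = 11 · 9 · 13 = 1287.
Solve pairwise, accumulating the modulus:
  Start with x ≡ 8 (mod 11).
  Combine with x ≡ 2 (mod 9): since gcd(11, 9) = 1, we get a unique residue mod 99.
    Write x = 8 + 11·t and substitute into x ≡ 2 (mod 9): 11·t ≡ 2 − 8 = -6 (mod 9).
    Reduce coefficients mod 9: 2·t ≡ 3 (mod 9).
    The inverse of 2 mod 9 is 5 (since 2·5 = 10 = 1·9 + 1), so t ≡ 5·3 = 15 ≡ 6 (mod 9).
    Then x = 8 + 11·6 = 74, valid modulo lcm(11, 9) = 99: x ≡ 74 (mod 99).
  Combine with x ≡ 10 (mod 13): since gcd(99, 13) = 1, we get a unique residue mod 1287.
    Write x = 74 + 99·t and substitute into x ≡ 10 (mod 13): 99·t ≡ 10 − 74 = -64 (mod 13).
    Reduce coefficients mod 13: 8·t ≡ 1 (mod 13).
    The inverse of 8 mod 13 is 5 (since 8·5 = 40 = 3·13 + 1), so t ≡ 5·1 = 5 ≡ 5 (mod 13).
    Then x = 74 + 99·5 = 569, valid modulo lcm(99, 13) = 1287: x ≡ 569 (mod 1287).
Verify: 569 mod 11 = 8 ✓, 569 mod 9 = 2 ✓, 569 mod 13 = 10 ✓.

x ≡ 569 (mod 1287).


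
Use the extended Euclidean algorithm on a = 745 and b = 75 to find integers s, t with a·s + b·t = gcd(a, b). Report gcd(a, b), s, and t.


Euclidean algorithm on (745, 75) — divide until remainder is 0:
  745 = 9 · 75 + 70
  75 = 1 · 70 + 5
  70 = 14 · 5 + 0
gcd(745, 75) = 5.
Track Bezout coefficients alongside the remainders: start with r₀ = 745 = a·1 + b·0 (s = 1, t = 0) and r₁ = 75 = a·0 + b·1 (s = 0, t = 1); each new remainder r_{k+1} = r_{k-1} − q_k·r_k inherits s_{k+1} = s_{k-1} − q_k·s_k, t_{k+1} = t_{k-1} − q_k·t_k, so r_k = a·s_k + b·t_k at every step:
  q = 9: r = 70, s = 1 − 9·0 = 1, t = 0 − 9·1 = -9  (check: 745·1 + 75·(-9) = 70)
  q = 1: r = 5, s = 0 − 1·1 = -1, t = 1 − 1·(-9) = 10  (check: 745·(-1) + 75·10 = 5)
The row with r = 5 (the gcd) gives the Bezout coefficients s = -1, t = 10.
Result: 745 · (-1) + 75 · (10) = 5.

gcd(745, 75) = 5; s = -1, t = 10 (check: 745·(-1) + 75·10 = 5).


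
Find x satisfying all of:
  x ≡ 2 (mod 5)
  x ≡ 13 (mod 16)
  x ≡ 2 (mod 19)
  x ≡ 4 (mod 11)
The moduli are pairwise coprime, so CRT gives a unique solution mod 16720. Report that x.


Product of moduli M = 5 · 16 · 19 · 11 = 16720.
Merge one congruence at a time:
  Start: x ≡ 2 (mod 5).
  Combine with x ≡ 13 (mod 16); new modulus lcm = 80.
    Write x = 2 + 5·t and substitute into x ≡ 13 (mod 16): 5·t ≡ 13 − 2 = 11 (mod 16).
    The inverse of 5 mod 16 is 13 (since 5·13 = 65 = 4·16 + 1), so t ≡ 13·11 = 143 ≡ 15 (mod 16).
    Then x = 2 + 5·15 = 77, valid modulo lcm(5, 16) = 80: x ≡ 77 (mod 80).
  Combine with x ≡ 2 (mod 19); new modulus lcm = 1520.
    Write x = 77 + 80·t and substitute into x ≡ 2 (mod 19): 80·t ≡ 2 − 77 = -75 (mod 19).
    Reduce coefficients mod 19: 4·t ≡ 1 (mod 19).
    The inverse of 4 mod 19 is 5 (since 4·5 = 20 = 1·19 + 1), so t ≡ 5·1 = 5 ≡ 5 (mod 19).
    Then x = 77 + 80·5 = 477, valid modulo lcm(80, 19) = 1520: x ≡ 477 (mod 1520).
  Combine with x ≡ 4 (mod 11); new modulus lcm = 16720.
    Write x = 477 + 1520·t and substitute into x ≡ 4 (mod 11): 1520·t ≡ 4 − 477 = -473 (mod 11).
    Reduce coefficients mod 11: 2·t ≡ 0 (mod 11).
    The inverse of 2 mod 11 is 6 (since 2·6 = 12 = 1·11 + 1), so t ≡ 6·0 = 0 ≡ 0 (mod 11).
    Then x = 477 + 1520·0 = 477, valid modulo lcm(1520, 11) = 16720: x ≡ 477 (mod 16720).
Verify against each original: 477 mod 5 = 2, 477 mod 16 = 13, 477 mod 19 = 2, 477 mod 11 = 4.

x ≡ 477 (mod 16720).


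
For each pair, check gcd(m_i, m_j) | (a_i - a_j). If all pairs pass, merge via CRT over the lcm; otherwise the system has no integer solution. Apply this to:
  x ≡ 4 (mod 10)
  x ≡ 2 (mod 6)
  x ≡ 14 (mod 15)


Moduli 10, 6, 15 are not pairwise coprime, so CRT works modulo lcm(m_i) when all pairwise compatibility conditions hold.
Pairwise compatibility: gcd(m_i, m_j) must divide a_i - a_j for every pair.
Merge one congruence at a time:
  Start: x ≡ 4 (mod 10).
  Combine with x ≡ 2 (mod 6): gcd(10, 6) = 2; 2 - 4 = -2, which IS divisible by 2, so compatible.
    Write x = 4 + 10·t and substitute into x ≡ 2 (mod 6): 10·t ≡ 2 − 4 = -2 (mod 6).
    Divide the congruence (and modulus) by g = 2: 5·t ≡ -1 (mod 3).
    Reduce coefficients mod 3: 2·t ≡ 2 (mod 3).
    The inverse of 2 mod 3 is 2 (since 2·2 = 4 = 1·3 + 1), so t ≡ 2·2 = 4 ≡ 1 (mod 3).
    Then x = 4 + 10·1 = 14, valid modulo lcm(10, 6) = 30: x ≡ 14 (mod 30).
  Combine with x ≡ 14 (mod 15): gcd(30, 15) = 15; 14 - 14 = 0, which IS divisible by 15, so compatible.
    Write x = 14 + 30·t and substitute into x ≡ 14 (mod 15): 30·t ≡ 14 − 14 = 0 (mod 15).
    Divide the congruence (and modulus) by g = 15: 2·t ≡ 0 (mod 1).
    Modulo 1 every t works; take t = 0.
    Then x = 14 + 30·0 = 14, valid modulo lcm(30, 15) = 30: x ≡ 14 (mod 30).
Verify: 14 mod 10 = 4, 14 mod 6 = 2, 14 mod 15 = 14.

x ≡ 14 (mod 30).
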